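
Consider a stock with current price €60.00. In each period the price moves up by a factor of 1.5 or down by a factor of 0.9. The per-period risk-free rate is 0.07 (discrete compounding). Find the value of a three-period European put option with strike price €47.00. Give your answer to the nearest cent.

€0.98

Risk-neutral probability p = (1 + 0.07 − 0.9)/(1.5 − 0.9) = 0.1700/0.6000 = 0.2833
Terminal stock prices: S_uuu = 202.5, S_uud = 121.5, S_udd = 72.9, S_ddd = 43.74
Terminal payoffs (K − S): max(-155.5, 0) = 0, max(-74.5, 0) = 0, max(-25.9, 0) = 0, max(3.26, 0) = 3.26
Node uu (S = 135): V_uu = 1/1.07·[0.2833·0.0000 + 0.7167·0.0000] = 0.0000
Node ud (S = 81): V_ud = 1/1.07·[0.2833·0.0000 + 0.7167·0.0000] = 0.0000
Node dd (S = 48.6): V_dd = 1/1.07·[0.2833·0.0000 + 0.7167·3.2600] = 2.1835
Node u (S = 90): V_u = 1/1.07·[0.2833·0.0000 + 0.7167·0.0000] = 0.0000
Node d (S = 54): V_d = 1/1.07·[0.2833·0.0000 + 0.7167·2.1835] = 1.4625
Node 0 (S = 60): V_0 = 1/1.07·[0.2833·0.0000 + 0.7167·1.4625] = 0.9795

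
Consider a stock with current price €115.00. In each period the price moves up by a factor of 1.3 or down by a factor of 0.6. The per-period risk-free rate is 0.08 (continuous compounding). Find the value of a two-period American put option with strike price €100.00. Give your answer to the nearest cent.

Risk-neutral probability p = (e^0.08 − 0.6)/(1.3 − 0.6) = 0.4833/0.7000 = 0.6904
Terminal stock prices: S_uu = 194.4, S_ud = 89.7, S_dd = 41.4
Terminal payoffs (K − S): max(-94.35, 0) = 0, max(10.3, 0) = 10.3, max(58.6, 0) = 58.6
Node u (S = 149.5): continuation = e^(−0.08)·[0.6904·0.0000 + 0.3096·10.3000] = 2.9436; exercise value = 0.0000 ≤ continuation, so V_u = 2.9436
Node d (S = 69): continuation = e^(−0.08)·[0.6904·10.3000 + 0.3096·58.6000] = 23.3116; exercise value = 31.0000 > continuation, so V_d = 31.0000 (exercise)
Node 0 (S = 115): continuation = e^(−0.08)·[0.6904·2.9436 + 0.3096·31.0000] = 10.7355; exercise value = 0.0000 ≤ continuation, so V_0 = 10.7355

€10.74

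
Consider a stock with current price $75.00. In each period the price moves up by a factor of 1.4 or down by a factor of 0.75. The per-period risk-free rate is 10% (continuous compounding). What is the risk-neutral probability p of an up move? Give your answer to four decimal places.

p = 0.5464

Risk-neutral probability p = (e^0.1 − 0.75)/(1.4 − 0.75) = 0.3552/0.6500 = 0.5464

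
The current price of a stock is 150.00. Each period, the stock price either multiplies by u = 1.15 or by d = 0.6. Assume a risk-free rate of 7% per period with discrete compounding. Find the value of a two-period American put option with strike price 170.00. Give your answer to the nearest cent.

Risk-neutral probability p = (1 + 0.07 − 0.6)/(1.15 − 0.6) = 0.4700/0.5500 = 0.8545
Terminal stock prices: S_uu = 198.4, S_ud = 103.5, S_dd = 54
Terminal payoffs (K − S): max(-28.37, 0) = 0, max(66.5, 0) = 66.5, max(116, 0) = 116
Node u (S = 172.5): continuation = 1/1.07·[0.8545·0.0000 + 0.1455·66.5000] = 9.0399; exercise value = 0.0000 ≤ continuation, so V_u = 9.0399
Node d (S = 90): continuation = 1/1.07·[0.8545·66.5000 + 0.1455·116.0000] = 68.8785; exercise value = 80.0000 > continuation, so V_d = 80.0000 (exercise)
Node 0 (S = 150): continuation = 1/1.07·[0.8545·9.0399 + 0.1455·80.0000] = 18.0948; exercise value = 20.0000 > continuation, so V_0 = 20.0000 (exercise)

20.00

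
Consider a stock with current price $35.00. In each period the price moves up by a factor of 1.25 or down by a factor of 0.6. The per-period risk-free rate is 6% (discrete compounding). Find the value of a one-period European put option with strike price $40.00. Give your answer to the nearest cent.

$5.24

Risk-neutral probability p = (1 + 0.06 − 0.6)/(1.25 − 0.6) = 0.4600/0.6500 = 0.7077
Terminal stock prices: S_u = 43.75, S_d = 21
Terminal payoffs (K − S): max(-3.75, 0) = 0, max(19, 0) = 19
Node 0 (S = 35): V_0 = 1/1.06·[0.7077·0.0000 + 0.2923·19.0000] = 5.2395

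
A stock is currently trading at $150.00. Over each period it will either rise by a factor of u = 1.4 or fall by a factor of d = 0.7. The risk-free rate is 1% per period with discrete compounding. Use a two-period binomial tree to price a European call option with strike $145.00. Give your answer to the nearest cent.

$29.61

Risk-neutral probability p = (1 + 0.01 − 0.7)/(1.4 − 0.7) = 0.3100/0.7000 = 0.4429
Terminal stock prices: S_uu = 294, S_ud = 147, S_dd = 73.5
Terminal payoffs (S − K): max(149, 0) = 149, max(2, 0) = 2, max(-71.5, 0) = 0
Node u (S = 210): V_u = 1/1.01·[0.4429·149.0000 + 0.5571·2.0000] = 66.4356
Node d (S = 105): V_d = 1/1.01·[0.4429·2.0000 + 0.5571·0.0000] = 0.8769
Node 0 (S = 150): V_0 = 1/1.01·[0.4429·66.4356 + 0.5571·0.8769] = 29.6139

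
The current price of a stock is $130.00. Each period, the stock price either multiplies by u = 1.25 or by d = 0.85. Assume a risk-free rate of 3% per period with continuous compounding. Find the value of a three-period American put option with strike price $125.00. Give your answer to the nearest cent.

$10.70

Risk-neutral probability p = (e^0.03 − 0.85)/(1.25 − 0.85) = 0.1805/0.4000 = 0.4511
Terminal stock prices: S_uuu = 253.9, S_uud = 172.7, S_udd = 117.4, S_ddd = 79.84
Terminal payoffs (K − S): max(-128.9, 0) = 0, max(-47.66, 0) = 0, max(7.594, 0) = 7.594, max(45.16, 0) = 45.16
Node uu (S = 203.1): continuation = e^(−0.03)·[0.4511·0.0000 + 0.5489·0.0000] = 0.0000; exercise value = 0.0000 ≤ continuation, so V_uu = 0.0000
Node ud (S = 138.1): continuation = e^(−0.03)·[0.4511·0.0000 + 0.5489·7.5938] = 4.0448; exercise value = 0.0000 ≤ continuation, so V_ud = 4.0448
Node dd (S = 93.92): continuation = e^(−0.03)·[0.4511·7.5938 + 0.5489·45.1638] = 27.3807; exercise value = 31.0750 > continuation, so V_dd = 31.0750 (exercise)
Node u (S = 162.5): continuation = e^(−0.03)·[0.4511·0.0000 + 0.5489·4.0448] = 2.1544; exercise value = 0.0000 ≤ continuation, so V_u = 2.1544
Node d (S = 110.5): continuation = e^(−0.03)·[0.4511·4.0448 + 0.5489·31.0750] = 18.3227; exercise value = 14.5000 ≤ continuation, so V_d = 18.3227
Node 0 (S = 130): continuation = e^(−0.03)·[0.4511·2.1544 + 0.5489·18.3227] = 10.7026; exercise value = 0.0000 ≤ continuation, so V_0 = 10.7026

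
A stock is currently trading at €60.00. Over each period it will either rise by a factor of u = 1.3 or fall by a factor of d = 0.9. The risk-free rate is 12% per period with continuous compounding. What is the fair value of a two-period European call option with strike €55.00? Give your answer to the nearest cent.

Risk-neutral probability p = (e^0.12 − 0.9)/(1.3 − 0.9) = 0.2275/0.4000 = 0.5687
Terminal stock prices: S_uu = 101.4, S_ud = 70.2, S_dd = 48.6
Terminal payoffs (S − K): max(46.4, 0) = 46.4, max(15.2, 0) = 15.2, max(-6.4, 0) = 0
Node u (S = 78): V_u = e^(−0.12)·[0.5687·46.4000 + 0.4313·15.2000] = 29.2194
Node d (S = 54): V_d = e^(−0.12)·[0.5687·15.2000 + 0.4313·0.0000] = 7.6673
Node 0 (S = 60): V_0 = e^(−0.12)·[0.5687·29.2194 + 0.4313·7.6673] = 17.6718

€17.67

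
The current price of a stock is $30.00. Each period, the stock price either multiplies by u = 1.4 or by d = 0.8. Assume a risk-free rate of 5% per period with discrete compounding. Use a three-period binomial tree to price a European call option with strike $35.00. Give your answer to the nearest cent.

Risk-neutral probability p = (1 + 0.05 − 0.8)/(1.4 − 0.8) = 0.2500/0.6000 = 0.4167
Terminal stock prices: S_uuu = 82.32, S_uud = 47.04, S_udd = 26.88, S_ddd = 15.36
Terminal payoffs (S − K): max(47.32, 0) = 47.32, max(12.04, 0) = 12.04, max(-8.12, 0) = 0, max(-19.64, 0) = 0
Node uu (S = 58.8): V_uu = 1/1.05·[0.4167·47.3200 + 0.5833·12.0400] = 25.4667
Node ud (S = 33.6): V_ud = 1/1.05·[0.4167·12.0400 + 0.5833·0.0000] = 4.7778
Node dd (S = 19.2): V_dd = 1/1.05·[0.4167·0.0000 + 0.5833·0.0000] = 0.0000
Node u (S = 42): V_u = 1/1.05·[0.4167·25.4667 + 0.5833·4.7778] = 12.7601
Node d (S = 24): V_d = 1/1.05·[0.4167·4.7778 + 0.5833·0.0000] = 1.8959
Node 0 (S = 30): V_0 = 1/1.05·[0.4167·12.7601 + 0.5833·1.8959] = 6.1169

$6.12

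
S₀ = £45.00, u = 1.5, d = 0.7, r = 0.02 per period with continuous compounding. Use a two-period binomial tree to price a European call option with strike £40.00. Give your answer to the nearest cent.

Risk-neutral probability p = (e^0.02 − 0.7)/(1.5 − 0.7) = 0.3202/0.8000 = 0.4003
Terminal stock prices: S_uu = 101.2, S_ud = 47.25, S_dd = 22.05
Terminal payoffs (S − K): max(61.25, 0) = 61.25, max(7.25, 0) = 7.25, max(-17.95, 0) = 0
Node u (S = 67.5): V_u = e^(−0.02)·[0.4003·61.2500 + 0.5997·7.2500] = 28.2921
Node d (S = 31.5): V_d = e^(−0.02)·[0.4003·7.2500 + 0.5997·0.0000] = 2.8444
Node 0 (S = 45): V_0 = e^(−0.02)·[0.4003·28.2921 + 0.5997·2.8444] = 12.7718

£12.77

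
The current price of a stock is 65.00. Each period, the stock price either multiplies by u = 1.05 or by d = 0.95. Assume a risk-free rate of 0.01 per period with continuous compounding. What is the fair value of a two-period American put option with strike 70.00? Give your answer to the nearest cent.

Risk-neutral probability p = (e^0.01 − 0.95)/(1.05 − 0.95) = 0.0601/0.1000 = 0.6005
Terminal stock prices: S_uu = 71.66, S_ud = 64.84, S_dd = 58.66
Terminal payoffs (K − S): max(-1.663, 0) = 0, max(5.163, 0) = 5.163, max(11.34, 0) = 11.34
Node u (S = 68.25): continuation = e^(−0.01)·[0.6005·0.0000 + 0.3995·5.1625] = 2.0419; exercise value = 1.7500 ≤ continuation, so V_u = 2.0419
Node d (S = 61.75): continuation = e^(−0.01)·[0.6005·5.1625 + 0.3995·11.3375] = 7.5535; exercise value = 8.2500 > continuation, so V_d = 8.2500 (exercise)
Node 0 (S = 65): continuation = e^(−0.01)·[0.6005·2.0419 + 0.3995·8.2500] = 4.4770; exercise value = 5.0000 > continuation, so V_0 = 5.0000 (exercise)

5.00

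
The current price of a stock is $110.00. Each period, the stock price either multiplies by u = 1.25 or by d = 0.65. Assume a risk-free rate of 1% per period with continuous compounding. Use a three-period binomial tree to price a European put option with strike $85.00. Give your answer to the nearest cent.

$10.92

Risk-neutral probability p = (e^0.01 − 0.65)/(1.25 − 0.65) = 0.3601/0.6000 = 0.6001
Terminal stock prices: S_uuu = 214.8, S_uud = 111.7, S_udd = 58.09, S_ddd = 30.21
Terminal payoffs (K − S): max(-129.8, 0) = 0, max(-26.72, 0) = 0, max(26.91, 0) = 26.91, max(54.79, 0) = 54.79
Node uu (S = 171.9): V_uu = e^(−0.01)·[0.6001·0.0000 + 0.3999·0.0000] = 0.0000
Node ud (S = 89.38): V_ud = e^(−0.01)·[0.6001·0.0000 + 0.3999·26.9062] = 10.6532
Node dd (S = 46.48): V_dd = e^(−0.01)·[0.6001·26.9062 + 0.3999·54.7912] = 37.6792
Node u (S = 137.5): V_u = e^(−0.01)·[0.6001·0.0000 + 0.3999·10.6532] = 4.2180
Node d (S = 71.5): V_d = e^(−0.01)·[0.6001·10.6532 + 0.3999·37.6792] = 21.2478
Node 0 (S = 110): V_0 = e^(−0.01)·[0.6001·4.2180 + 0.3999·21.2478] = 10.9188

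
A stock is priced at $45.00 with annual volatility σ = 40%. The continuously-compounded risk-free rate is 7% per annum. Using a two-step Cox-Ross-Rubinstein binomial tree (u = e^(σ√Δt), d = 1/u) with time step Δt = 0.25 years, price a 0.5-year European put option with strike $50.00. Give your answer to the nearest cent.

CRR parameters: u = e^(σ√Δt) = e^(0.4·√0.25) = 1.2214, d = 1/u = 0.8187
Per-period rate: rΔt = 0.07·0.25 = 0.0175, so R = e^0.0175 = 1.0177
Risk-neutral probability p = (e^0.0175 − 0.8187)/(1.2214 − 0.8187) = 0.1989/0.4027 = 0.4940
Terminal stock prices: S_uu = 67.13, S_ud = 45, S_dd = 30.16
Terminal payoffs (K − S): max(-17.13, 0) = 0, max(5, 0) = 5, max(19.84, 0) = 19.84
Node u (S = 54.96): V_u = e^(−0.0175)·[0.4940·0.0000 + 0.5060·5.0000] = 2.4861
Node d (S = 36.84): V_d = e^(−0.0175)·[0.4940·5.0000 + 0.5060·19.8356] = 12.2897
Node 0 (S = 45): V_0 = e^(−0.0175)·[0.4940·2.4861 + 0.5060·12.2897] = 7.3175

$7.32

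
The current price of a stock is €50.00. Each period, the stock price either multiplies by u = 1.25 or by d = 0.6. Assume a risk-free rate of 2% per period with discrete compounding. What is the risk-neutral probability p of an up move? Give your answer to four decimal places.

p = 0.6462

Risk-neutral probability p = (1 + 0.02 − 0.6)/(1.25 − 0.6) = 0.4200/0.6500 = 0.6462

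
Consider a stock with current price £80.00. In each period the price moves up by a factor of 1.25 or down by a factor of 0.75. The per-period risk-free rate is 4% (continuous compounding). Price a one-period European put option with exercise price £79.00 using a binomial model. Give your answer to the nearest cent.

£7.64

Risk-neutral probability p = (e^0.04 − 0.75)/(1.25 − 0.75) = 0.2908/0.5000 = 0.5816
Terminal stock prices: S_u = 100, S_d = 60
Terminal payoffs (K − S): max(-21, 0) = 0, max(19, 0) = 19
Node 0 (S = 80): V_0 = e^(−0.04)·[0.5816·0.0000 + 0.4184·19.0000] = 7.6375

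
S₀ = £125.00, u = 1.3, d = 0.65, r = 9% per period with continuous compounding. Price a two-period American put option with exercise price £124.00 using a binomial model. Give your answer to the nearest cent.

£15.69

Risk-neutral probability p = (e^0.09 − 0.65)/(1.3 − 0.65) = 0.4442/0.6500 = 0.6833
Terminal stock prices: S_uu = 211.3, S_ud = 105.6, S_dd = 52.81
Terminal payoffs (K − S): max(-87.25, 0) = 0, max(18.38, 0) = 18.38, max(71.19, 0) = 71.19
Node u (S = 162.5): continuation = e^(−0.09)·[0.6833·0.0000 + 0.3167·18.3750] = 5.3177; exercise value = 0.0000 ≤ continuation, so V_u = 5.3177
Node d (S = 81.25): continuation = e^(−0.09)·[0.6833·18.3750 + 0.3167·71.1875] = 32.0775; exercise value = 42.7500 > continuation, so V_d = 42.7500 (exercise)
Node 0 (S = 125): continuation = e^(−0.09)·[0.6833·5.3177 + 0.3167·42.7500] = 15.6930; exercise value = 0.0000 ≤ continuation, so V_0 = 15.6930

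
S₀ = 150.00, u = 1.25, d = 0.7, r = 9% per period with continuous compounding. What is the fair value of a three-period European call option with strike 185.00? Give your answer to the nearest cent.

Risk-neutral probability p = (e^0.09 − 0.7)/(1.25 − 0.7) = 0.3942/0.5500 = 0.7167
Terminal stock prices: S_uuu = 293, S_uud = 164.1, S_udd = 91.87, S_ddd = 51.45
Terminal payoffs (S − K): max(108, 0) = 108, max(-20.94, 0) = 0, max(-93.13, 0) = 0, max(-133.6, 0) = 0
Node uu (S = 234.4): V_uu = e^(−0.09)·[0.7167·107.9688 + 0.2833·0.0000] = 70.7192
Node ud (S = 131.2): V_ud = e^(−0.09)·[0.7167·0.0000 + 0.2833·0.0000] = 0.0000
Node dd (S = 73.5): V_dd = e^(−0.09)·[0.7167·0.0000 + 0.2833·0.0000] = 0.0000
Node u (S = 187.5): V_u = e^(−0.09)·[0.7167·70.7192 + 0.2833·0.0000] = 46.3208
Node d (S = 105): V_d = e^(−0.09)·[0.7167·0.0000 + 0.2833·0.0000] = 0.0000
Node 0 (S = 150): V_0 = e^(−0.09)·[0.7167·46.3208 + 0.2833·0.0000] = 30.3400

30.34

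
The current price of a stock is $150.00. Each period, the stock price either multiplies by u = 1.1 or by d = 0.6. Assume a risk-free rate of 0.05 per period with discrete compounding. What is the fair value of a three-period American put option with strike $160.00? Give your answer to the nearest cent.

Risk-neutral probability p = (1 + 0.05 − 0.6)/(1.1 − 0.6) = 0.4500/0.5000 = 0.9000
Terminal stock prices: S_uuu = 199.7, S_uud = 108.9, S_udd = 59.4, S_ddd = 32.4
Terminal payoffs (K − S): max(-39.65, 0) = 0, max(51.1, 0) = 51.1, max(100.6, 0) = 100.6, max(127.6, 0) = 127.6
Node uu (S = 181.5): continuation = 1/1.05·[0.9000·0.0000 + 0.1000·51.1000] = 4.8667; exercise value = 0.0000 ≤ continuation, so V_uu = 4.8667
Node ud (S = 99): continuation = 1/1.05·[0.9000·51.1000 + 0.1000·100.6000] = 53.3810; exercise value = 61.0000 > continuation, so V_ud = 61.0000 (exercise)
Node dd (S = 54): continuation = 1/1.05·[0.9000·100.6000 + 0.1000·127.6000] = 98.3810; exercise value = 106.0000 > continuation, so V_dd = 106.0000 (exercise)
Node u (S = 165): continuation = 1/1.05·[0.9000·4.8667 + 0.1000·61.0000] = 9.9810; exercise value = 0.0000 ≤ continuation, so V_u = 9.9810
Node d (S = 90): continuation = 1/1.05·[0.9000·61.0000 + 0.1000·106.0000] = 62.3810; exercise value = 70.0000 > continuation, so V_d = 70.0000 (exercise)
Node 0 (S = 150): continuation = 1/1.05·[0.9000·9.9810 + 0.1000·70.0000] = 15.2218; exercise value = 10.0000 ≤ continuation, so V_0 = 15.2218

$15.22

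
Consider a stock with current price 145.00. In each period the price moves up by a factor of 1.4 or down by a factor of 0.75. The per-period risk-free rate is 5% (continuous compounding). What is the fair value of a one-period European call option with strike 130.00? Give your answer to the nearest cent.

32.18

Risk-neutral probability p = (e^0.05 − 0.75)/(1.4 − 0.75) = 0.3013/0.6500 = 0.4635
Terminal stock prices: S_u = 203, S_d = 108.8
Terminal payoffs (S − K): max(73, 0) = 73, max(-21.25, 0) = 0
Node 0 (S = 145): V_0 = e^(−0.05)·[0.4635·73.0000 + 0.5365·0.0000] = 32.1849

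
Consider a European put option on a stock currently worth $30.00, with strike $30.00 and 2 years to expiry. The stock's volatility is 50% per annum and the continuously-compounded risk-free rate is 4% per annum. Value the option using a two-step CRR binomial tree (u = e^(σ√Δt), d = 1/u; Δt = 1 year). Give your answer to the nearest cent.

$5.96

CRR parameters: u = e^(σ√Δt) = e^(0.5·√1) = 1.6487, d = 1/u = 0.6065
Per-period rate: rΔt = 0.04·1 = 0.04, so R = e^0.04 = 1.0408
Risk-neutral probability p = (e^0.04 − 0.6065)/(1.6487 − 0.6065) = 0.4343/1.0422 = 0.4167
Terminal stock prices: S_uu = 81.55, S_ud = 30, S_dd = 11.04
Terminal payoffs (K − S): max(-51.55, 0) = 0, max(0, 0) = 0, max(18.96, 0) = 18.96
Node u (S = 49.46): V_u = e^(−0.04)·[0.4167·0.0000 + 0.5833·0.0000] = 0.0000
Node d (S = 18.2): V_d = e^(−0.04)·[0.4167·0.0000 + 0.5833·18.9636] = 10.6278
Node 0 (S = 30): V_0 = e^(−0.04)·[0.4167·0.0000 + 0.5833·10.6278] = 5.9561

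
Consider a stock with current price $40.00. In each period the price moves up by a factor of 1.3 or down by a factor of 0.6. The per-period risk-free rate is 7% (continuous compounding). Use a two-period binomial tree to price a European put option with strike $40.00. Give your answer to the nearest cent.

Risk-neutral probability p = (e^0.07 − 0.6)/(1.3 − 0.6) = 0.4725/0.7000 = 0.6750
Terminal stock prices: S_uu = 67.6, S_ud = 31.2, S_dd = 14.4
Terminal payoffs (K − S): max(-27.6, 0) = 0, max(8.8, 0) = 8.8, max(25.6, 0) = 25.6
Node u (S = 52): V_u = e^(−0.07)·[0.6750·0.0000 + 0.3250·8.8000] = 2.6666
Node d (S = 24): V_d = e^(−0.07)·[0.6750·8.8000 + 0.3250·25.6000] = 13.2958
Node 0 (S = 40): V_0 = e^(−0.07)·[0.6750·2.6666 + 0.3250·13.2958] = 5.7071

$5.71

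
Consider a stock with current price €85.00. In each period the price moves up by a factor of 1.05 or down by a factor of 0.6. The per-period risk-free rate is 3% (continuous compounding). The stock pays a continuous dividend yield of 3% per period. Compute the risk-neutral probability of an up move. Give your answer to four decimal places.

Per-period risk-free factor R = e^0.03 = 1.0305; dividend-adjusted growth = e^(0.03−0.03) = 1.0000.
Risk-neutral probability p = (1.0000 − 0.6)/(1.05 − 0.6) = 0.4000/0.4500 = 0.8889

p = 0.8889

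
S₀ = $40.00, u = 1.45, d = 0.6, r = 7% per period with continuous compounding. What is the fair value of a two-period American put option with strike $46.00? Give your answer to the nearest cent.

Risk-neutral probability p = (e^0.07 − 0.6)/(1.45 − 0.6) = 0.4725/0.8500 = 0.5559
Terminal stock prices: S_uu = 84.1, S_ud = 34.8, S_dd = 14.4
Terminal payoffs (K − S): max(-38.1, 0) = 0, max(11.2, 0) = 11.2, max(31.6, 0) = 31.6
Node u (S = 58): continuation = e^(−0.07)·[0.5559·0.0000 + 0.4441·11.2000] = 4.6377; exercise value = 0.0000 ≤ continuation, so V_u = 4.6377
Node d (S = 24): continuation = e^(−0.07)·[0.5559·11.2000 + 0.4441·31.6000] = 18.8901; exercise value = 22.0000 > continuation, so V_d = 22.0000 (exercise)
Node 0 (S = 40): continuation = e^(−0.07)·[0.5559·4.6377 + 0.4441·22.0000] = 11.5136; exercise value = 6.0000 ≤ continuation, so V_0 = 11.5136

$11.51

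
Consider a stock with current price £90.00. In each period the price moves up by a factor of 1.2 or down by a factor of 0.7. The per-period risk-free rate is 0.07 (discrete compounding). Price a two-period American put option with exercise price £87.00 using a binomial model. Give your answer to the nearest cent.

£7.75

Risk-neutral probability p = (1 + 0.07 − 0.7)/(1.2 − 0.7) = 0.3700/0.5000 = 0.7400
Terminal stock prices: S_uu = 129.6, S_ud = 75.6, S_dd = 44.1
Terminal payoffs (K − S): max(-42.6, 0) = 0, max(11.4, 0) = 11.4, max(42.9, 0) = 42.9
Node u (S = 108): continuation = 1/1.07·[0.7400·0.0000 + 0.2600·11.4000] = 2.7701; exercise value = 0.0000 ≤ continuation, so V_u = 2.7701
Node d (S = 63): continuation = 1/1.07·[0.7400·11.4000 + 0.2600·42.9000] = 18.3084; exercise value = 24.0000 > continuation, so V_d = 24.0000 (exercise)
Node 0 (S = 90): continuation = 1/1.07·[0.7400·2.7701 + 0.2600·24.0000] = 7.7475; exercise value = 0.0000 ≤ continuation, so V_0 = 7.7475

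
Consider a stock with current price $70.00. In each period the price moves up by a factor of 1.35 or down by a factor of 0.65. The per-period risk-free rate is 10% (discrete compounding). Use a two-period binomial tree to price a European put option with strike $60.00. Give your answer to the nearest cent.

Risk-neutral probability p = (1 + 0.1 − 0.65)/(1.35 − 0.65) = 0.4500/0.7000 = 0.6429
Terminal stock prices: S_uu = 127.6, S_ud = 61.43, S_dd = 29.58
Terminal payoffs (K − S): max(-67.58, 0) = 0, max(-1.425, 0) = 0, max(30.42, 0) = 30.42
Node u (S = 94.5): V_u = 1/1.1·[0.6429·0.0000 + 0.3571·0.0000] = 0.0000
Node d (S = 45.5): V_d = 1/1.1·[0.6429·0.0000 + 0.3571·30.4250] = 9.8782
Node 0 (S = 70): V_0 = 1/1.1·[0.6429·0.0000 + 0.3571·9.8782] = 3.2072

$3.21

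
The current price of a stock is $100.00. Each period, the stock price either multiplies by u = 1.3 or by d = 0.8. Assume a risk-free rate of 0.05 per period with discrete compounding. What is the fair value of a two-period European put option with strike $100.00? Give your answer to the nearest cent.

$8.16

Risk-neutral probability p = (1 + 0.05 − 0.8)/(1.3 − 0.8) = 0.2500/0.5000 = 0.5000
Terminal stock prices: S_uu = 169, S_ud = 104, S_dd = 64
Terminal payoffs (K − S): max(-69, 0) = 0, max(-4, 0) = 0, max(36, 0) = 36
Node u (S = 130): V_u = 1/1.05·[0.5000·0.0000 + 0.5000·0.0000] = 0.0000
Node d (S = 80): V_d = 1/1.05·[0.5000·0.0000 + 0.5000·36.0000] = 17.1429
Node 0 (S = 100): V_0 = 1/1.05·[0.5000·0.0000 + 0.5000·17.1429] = 8.1633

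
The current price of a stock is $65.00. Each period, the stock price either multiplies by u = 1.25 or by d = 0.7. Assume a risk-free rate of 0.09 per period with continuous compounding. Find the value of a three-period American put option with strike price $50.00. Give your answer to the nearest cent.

$2.11

Risk-neutral probability p = (e^0.09 − 0.7)/(1.25 − 0.7) = 0.3942/0.5500 = 0.7167
Terminal stock prices: S_uuu = 127, S_uud = 71.09, S_udd = 39.81, S_ddd = 22.29
Terminal payoffs (K − S): max(-76.95, 0) = 0, max(-21.09, 0) = 0, max(10.19, 0) = 10.19, max(27.71, 0) = 27.71
Node uu (S = 101.6): continuation = e^(−0.09)·[0.7167·0.0000 + 0.2833·0.0000] = 0.0000; exercise value = 0.0000 ≤ continuation, so V_uu = 0.0000
Node ud (S = 56.87): continuation = e^(−0.09)·[0.7167·0.0000 + 0.2833·10.1875] = 2.6379; exercise value = 0.0000 ≤ continuation, so V_ud = 2.6379
Node dd (S = 31.85): continuation = e^(−0.09)·[0.7167·10.1875 + 0.2833·27.7050] = 13.8466; exercise value = 18.1500 > continuation, so V_dd = 18.1500 (exercise)
Node u (S = 81.25): continuation = e^(−0.09)·[0.7167·0.0000 + 0.2833·2.6379] = 0.6830; exercise value = 0.0000 ≤ continuation, so V_u = 0.6830
Node d (S = 45.5): continuation = e^(−0.09)·[0.7167·2.6379 + 0.2833·18.1500] = 6.4275; exercise value = 4.5000 ≤ continuation, so V_d = 6.4275
Node 0 (S = 65): continuation = e^(−0.09)·[0.7167·0.6830 + 0.2833·6.4275] = 2.1117; exercise value = 0.0000 ≤ continuation, so V_0 = 2.1117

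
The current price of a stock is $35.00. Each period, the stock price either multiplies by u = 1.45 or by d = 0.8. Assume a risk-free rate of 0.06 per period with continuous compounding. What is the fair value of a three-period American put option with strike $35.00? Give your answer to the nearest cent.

Risk-neutral probability p = (e^0.06 − 0.8)/(1.45 − 0.8) = 0.2618/0.6500 = 0.4028
Terminal stock prices: S_uuu = 106.7, S_uud = 58.87, S_udd = 32.48, S_ddd = 17.92
Terminal payoffs (K − S): max(-71.7, 0) = 0, max(-23.87, 0) = 0, max(2.52, 0) = 2.52, max(17.08, 0) = 17.08
Node uu (S = 73.59): continuation = e^(−0.06)·[0.4028·0.0000 + 0.5972·0.0000] = 0.0000; exercise value = 0.0000 ≤ continuation, so V_uu = 0.0000
Node ud (S = 40.6): continuation = e^(−0.06)·[0.4028·0.0000 + 0.5972·2.5200] = 1.4172; exercise value = 0.0000 ≤ continuation, so V_ud = 1.4172
Node dd (S = 22.4): continuation = e^(−0.06)·[0.4028·2.5200 + 0.5972·17.0800] = 10.5618; exercise value = 12.6000 > continuation, so V_dd = 12.6000 (exercise)
Node u (S = 50.75): continuation = e^(−0.06)·[0.4028·0.0000 + 0.5972·1.4172] = 0.7971; exercise value = 0.0000 ≤ continuation, so V_u = 0.7971
Node d (S = 28): continuation = e^(−0.06)·[0.4028·1.4172 + 0.5972·12.6000] = 7.6239; exercise value = 7.0000 ≤ continuation, so V_d = 7.6239
Node 0 (S = 35): continuation = e^(−0.06)·[0.4028·0.7971 + 0.5972·7.6239] = 4.5900; exercise value = 0.0000 ≤ continuation, so V_0 = 4.5900

$4.59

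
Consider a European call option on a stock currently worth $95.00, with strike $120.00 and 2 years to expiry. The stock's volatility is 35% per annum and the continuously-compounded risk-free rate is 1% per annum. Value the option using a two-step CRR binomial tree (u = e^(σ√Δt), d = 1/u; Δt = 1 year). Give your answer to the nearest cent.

$12.77

CRR parameters: u = e^(σ√Δt) = e^(0.35·√1) = 1.4191, d = 1/u = 0.7047
Per-period rate: rΔt = 0.01·1 = 0.01, so R = e^0.01 = 1.0101
Risk-neutral probability p = (e^0.01 − 0.7047)/(1.4191 − 0.7047) = 0.3054/0.7144 = 0.4275
Terminal stock prices: S_uu = 191.3, S_ud = 95, S_dd = 47.18
Terminal payoffs (S − K): max(71.31, 0) = 71.31, max(-25, 0) = 0, max(-72.82, 0) = 0
Node u (S = 134.8): V_u = e^(−0.01)·[0.4275·71.3065 + 0.5725·0.0000] = 30.1767
Node d (S = 66.95): V_d = e^(−0.01)·[0.4275·0.0000 + 0.5725·0.0000] = 0.0000
Node 0 (S = 95): V_0 = e^(−0.01)·[0.4275·30.1767 + 0.5725·0.0000] = 12.7707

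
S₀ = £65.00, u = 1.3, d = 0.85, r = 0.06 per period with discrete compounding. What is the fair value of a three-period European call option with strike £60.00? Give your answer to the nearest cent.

£17.18

Risk-neutral probability p = (1 + 0.06 − 0.85)/(1.3 − 0.85) = 0.2100/0.4500 = 0.4667
Terminal stock prices: S_uuu = 142.8, S_uud = 93.37, S_udd = 61.05, S_ddd = 39.92
Terminal payoffs (S − K): max(82.81, 0) = 82.81, max(33.37, 0) = 33.37, max(1.051, 0) = 1.051, max(-20.08, 0) = 0
Node uu (S = 109.9): V_uu = 1/1.06·[0.4667·82.8050 + 0.5333·33.3725] = 53.2462
Node ud (S = 71.83): V_ud = 1/1.06·[0.4667·33.3725 + 0.5333·1.0512] = 15.2212
Node dd (S = 46.96): V_dd = 1/1.06·[0.4667·1.0512 + 0.5333·0.0000] = 0.4628
Node u (S = 84.5): V_u = 1/1.06·[0.4667·53.2462 + 0.5333·15.2212] = 31.1002
Node d (S = 55.25): V_d = 1/1.06·[0.4667·15.2212 + 0.5333·0.4628] = 6.9340
Node 0 (S = 65): V_0 = 1/1.06·[0.4667·31.1002 + 0.5333·6.9340] = 17.1807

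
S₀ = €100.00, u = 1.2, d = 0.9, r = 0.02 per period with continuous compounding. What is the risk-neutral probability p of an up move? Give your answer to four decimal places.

Risk-neutral probability p = (e^0.02 − 0.9)/(1.2 − 0.9) = 0.1202/0.3000 = 0.4007

p = 0.4007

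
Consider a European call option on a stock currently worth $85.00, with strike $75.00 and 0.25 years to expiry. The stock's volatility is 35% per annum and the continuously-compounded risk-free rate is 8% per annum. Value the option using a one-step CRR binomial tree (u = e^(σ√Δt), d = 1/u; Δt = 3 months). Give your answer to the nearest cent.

$13.22

CRR parameters: u = e^(σ√Δt) = e^(0.35·√0.25) = 1.1912, d = 1/u = 0.8395
Per-period rate: rΔt = 0.08·0.25 = 0.02, so R = e^0.02 = 1.0202
Risk-neutral probability p = (e^0.02 − 0.8395)/(1.1912 − 0.8395) = 0.1807/0.3518 = 0.5138
Terminal stock prices: S_u = 101.3, S_d = 71.35
Terminal payoffs (S − K): max(26.26, 0) = 26.26, max(-3.646, 0) = 0
Node 0 (S = 85): V_0 = e^(−0.02)·[0.5138·26.2559 + 0.4862·0.0000] = 13.2228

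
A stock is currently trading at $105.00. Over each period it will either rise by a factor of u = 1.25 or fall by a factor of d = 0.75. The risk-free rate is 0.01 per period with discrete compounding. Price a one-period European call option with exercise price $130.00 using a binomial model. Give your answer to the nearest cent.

$0.64

Risk-neutral probability p = (1 + 0.01 − 0.75)/(1.25 − 0.75) = 0.2600/0.5000 = 0.5200
Terminal stock prices: S_u = 131.2, S_d = 78.75
Terminal payoffs (S − K): max(1.25, 0) = 1.25, max(-51.25, 0) = 0
Node 0 (S = 105): V_0 = 1/1.01·[0.5200·1.2500 + 0.4800·0.0000] = 0.6436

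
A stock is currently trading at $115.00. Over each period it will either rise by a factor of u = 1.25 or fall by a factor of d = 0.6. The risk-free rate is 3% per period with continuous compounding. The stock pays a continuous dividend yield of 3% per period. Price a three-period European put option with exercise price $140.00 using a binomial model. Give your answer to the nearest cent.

Per-period risk-free factor R = e^0.03 = 1.0305; dividend-adjusted growth = e^(0.03−0.03) = 1.0000.
Risk-neutral probability p = (1.0000 − 0.6)/(1.25 − 0.6) = 0.4000/0.6500 = 0.6154
Terminal stock prices: S_uuu = 224.6, S_uud = 107.8, S_udd = 51.75, S_ddd = 24.84
Terminal payoffs (K − S): max(-84.61, 0) = 0, max(32.19, 0) = 32.19, max(88.25, 0) = 88.25, max(115.2, 0) = 115.2
Node uu (S = 179.7): V_uu = e^(−0.03)·[0.6154·0.0000 + 0.3846·32.1875] = 12.0139
Node ud (S = 86.25): V_ud = e^(−0.03)·[0.6154·32.1875 + 0.3846·88.2500] = 52.1614
Node dd (S = 41.4): V_dd = e^(−0.03)·[0.6154·88.2500 + 0.3846·115.1600] = 95.6859
Node u (S = 143.8): V_u = e^(−0.03)·[0.6154·12.0139 + 0.3846·52.1614] = 26.6439
Node d (S = 69): V_d = e^(−0.03)·[0.6154·52.1614 + 0.3846·95.6859] = 66.8653
Node 0 (S = 115): V_0 = e^(−0.03)·[0.6154·26.6439 + 0.3846·66.8653] = 40.8690

$40.87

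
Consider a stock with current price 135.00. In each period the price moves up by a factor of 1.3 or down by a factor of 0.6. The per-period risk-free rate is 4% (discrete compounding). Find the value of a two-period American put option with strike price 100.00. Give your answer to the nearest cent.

Risk-neutral probability p = (1 + 0.04 − 0.6)/(1.3 − 0.6) = 0.4400/0.7000 = 0.6286
Terminal stock prices: S_uu = 228.2, S_ud = 105.3, S_dd = 48.6
Terminal payoffs (K − S): max(-128.2, 0) = 0, max(-5.3, 0) = 0, max(51.4, 0) = 51.4
Node u (S = 175.5): continuation = 1/1.04·[0.6286·0.0000 + 0.3714·0.0000] = 0.0000; exercise value = 0.0000 ≤ continuation, so V_u = 0.0000
Node d (S = 81): continuation = 1/1.04·[0.6286·0.0000 + 0.3714·51.4000] = 18.3571; exercise value = 19.0000 > continuation, so V_d = 19.0000 (exercise)
Node 0 (S = 135): continuation = 1/1.04·[0.6286·0.0000 + 0.3714·19.0000] = 6.7857; exercise value = 0.0000 ≤ continuation, so V_0 = 6.7857

6.79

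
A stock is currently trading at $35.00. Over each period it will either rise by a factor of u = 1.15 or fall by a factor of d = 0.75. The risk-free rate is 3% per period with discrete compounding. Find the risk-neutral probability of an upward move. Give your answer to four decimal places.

Risk-neutral probability p = (1 + 0.03 − 0.75)/(1.15 − 0.75) = 0.2800/0.4000 = 0.7000

p = 0.7000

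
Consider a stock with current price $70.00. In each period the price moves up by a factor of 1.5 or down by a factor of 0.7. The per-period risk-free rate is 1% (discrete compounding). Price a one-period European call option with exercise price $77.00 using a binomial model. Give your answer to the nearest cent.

Risk-neutral probability p = (1 + 0.01 − 0.7)/(1.5 − 0.7) = 0.3100/0.8000 = 0.3875
Terminal stock prices: S_u = 105, S_d = 49
Terminal payoffs (S − K): max(28, 0) = 28, max(-28, 0) = 0
Node 0 (S = 70): V_0 = 1/1.01·[0.3875·28.0000 + 0.6125·0.0000] = 10.7426

$10.74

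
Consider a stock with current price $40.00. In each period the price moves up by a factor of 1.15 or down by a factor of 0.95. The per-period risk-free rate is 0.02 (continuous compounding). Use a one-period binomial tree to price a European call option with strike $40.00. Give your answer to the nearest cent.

$2.06

Risk-neutral probability p = (e^0.02 − 0.95)/(1.15 − 0.95) = 0.0702/0.2000 = 0.3510
Terminal stock prices: S_u = 46, S_d = 38
Terminal payoffs (S − K): max(6, 0) = 6, max(-2, 0) = 0
Node 0 (S = 40): V_0 = e^(−0.02)·[0.3510·6.0000 + 0.6490·0.0000] = 2.0643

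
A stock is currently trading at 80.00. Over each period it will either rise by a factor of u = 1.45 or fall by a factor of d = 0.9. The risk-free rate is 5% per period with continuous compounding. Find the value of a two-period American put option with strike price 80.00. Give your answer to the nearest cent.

7.23

Risk-neutral probability p = (e^0.05 − 0.9)/(1.45 − 0.9) = 0.1513/0.5500 = 0.2750
Terminal stock prices: S_uu = 168.2, S_ud = 104.4, S_dd = 64.8
Terminal payoffs (K − S): max(-88.2, 0) = 0, max(-24.4, 0) = 0, max(15.2, 0) = 15.2
Node u (S = 116): continuation = e^(−0.05)·[0.2750·0.0000 + 0.7250·0.0000] = 0.0000; exercise value = 0.0000 ≤ continuation, so V_u = 0.0000
Node d (S = 72): continuation = e^(−0.05)·[0.2750·0.0000 + 0.7250·15.2000] = 10.4820; exercise value = 8.0000 ≤ continuation, so V_d = 10.4820
Node 0 (S = 80): continuation = e^(−0.05)·[0.2750·0.0000 + 0.7250·10.4820] = 7.2284; exercise value = 0.0000 ≤ continuation, so V_0 = 7.2284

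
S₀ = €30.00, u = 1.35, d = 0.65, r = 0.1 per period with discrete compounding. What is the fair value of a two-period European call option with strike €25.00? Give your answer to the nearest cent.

Risk-neutral probability p = (1 + 0.1 − 0.65)/(1.35 − 0.65) = 0.4500/0.7000 = 0.6429
Terminal stock prices: S_uu = 54.68, S_ud = 26.32, S_dd = 12.68
Terminal payoffs (S − K): max(29.68, 0) = 29.68, max(1.325, 0) = 1.325, max(-12.32, 0) = 0
Node u (S = 40.5): V_u = 1/1.1·[0.6429·29.6750 + 0.3571·1.3250] = 17.7727
Node d (S = 19.5): V_d = 1/1.1·[0.6429·1.3250 + 0.3571·0.0000] = 0.7744
Node 0 (S = 30): V_0 = 1/1.1·[0.6429·17.7727 + 0.3571·0.7744] = 10.6381

€10.64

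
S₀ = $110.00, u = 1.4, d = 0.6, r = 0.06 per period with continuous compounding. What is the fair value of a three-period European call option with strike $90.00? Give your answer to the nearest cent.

Risk-neutral probability p = (e^0.06 − 0.6)/(1.4 − 0.6) = 0.4618/0.8000 = 0.5773
Terminal stock prices: S_uuu = 301.8, S_uud = 129.4, S_udd = 55.44, S_ddd = 23.76
Terminal payoffs (S − K): max(211.8, 0) = 211.8, max(39.36, 0) = 39.36, max(-34.56, 0) = 0, max(-66.24, 0) = 0
Node uu (S = 215.6): V_uu = e^(−0.06)·[0.5773·211.8400 + 0.4227·39.3600] = 130.8412
Node ud (S = 92.4): V_ud = e^(−0.06)·[0.5773·39.3600 + 0.4227·0.0000] = 21.3991
Node dd (S = 39.6): V_dd = e^(−0.06)·[0.5773·0.0000 + 0.4227·0.0000] = 0.0000
Node u (S = 154): V_u = e^(−0.06)·[0.5773·130.8412 + 0.4227·21.3991] = 79.6540
Node d (S = 66): V_d = e^(−0.06)·[0.5773·21.3991 + 0.4227·0.0000] = 11.6342
Node 0 (S = 110): V_0 = e^(−0.06)·[0.5773·79.6540 + 0.4227·11.6342] = 47.9375

$47.94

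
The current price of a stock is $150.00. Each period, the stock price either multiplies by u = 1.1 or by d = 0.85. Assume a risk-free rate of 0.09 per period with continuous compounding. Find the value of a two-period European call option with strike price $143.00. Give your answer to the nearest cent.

Risk-neutral probability p = (e^0.09 − 0.85)/(1.1 − 0.85) = 0.2442/0.2500 = 0.9767
Terminal stock prices: S_uu = 181.5, S_ud = 140.2, S_dd = 108.4
Terminal payoffs (S − K): max(38.5, 0) = 38.5, max(-2.75, 0) = 0, max(-34.63, 0) = 0
Node u (S = 165): V_u = e^(−0.09)·[0.9767·38.5000 + 0.0233·0.0000] = 34.3664
Node d (S = 127.5): V_d = e^(−0.09)·[0.9767·0.0000 + 0.0233·0.0000] = 0.0000
Node 0 (S = 150): V_0 = e^(−0.09)·[0.9767·34.3664 + 0.0233·0.0000] = 30.6766

$30.68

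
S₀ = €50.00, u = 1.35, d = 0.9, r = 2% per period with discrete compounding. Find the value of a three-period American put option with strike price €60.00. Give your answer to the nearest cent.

Risk-neutral probability p = (1 + 0.02 − 0.9)/(1.35 − 0.9) = 0.1200/0.4500 = 0.2667
Terminal stock prices: S_uuu = 123, S_uud = 82.01, S_udd = 54.68, S_ddd = 36.45
Terminal payoffs (K − S): max(-63.02, 0) = 0, max(-22.01, 0) = 0, max(5.325, 0) = 5.325, max(23.55, 0) = 23.55
Node uu (S = 91.13): continuation = 1/1.02·[0.2667·0.0000 + 0.7333·0.0000] = 0.0000; exercise value = 0.0000 ≤ continuation, so V_uu = 0.0000
Node ud (S = 60.75): continuation = 1/1.02·[0.2667·0.0000 + 0.7333·5.3250] = 3.8284; exercise value = 0.0000 ≤ continuation, so V_ud = 3.8284
Node dd (S = 40.5): continuation = 1/1.02·[0.2667·5.3250 + 0.7333·23.5500] = 18.3235; exercise value = 19.5000 > continuation, so V_dd = 19.5000 (exercise)
Node u (S = 67.5): continuation = 1/1.02·[0.2667·0.0000 + 0.7333·3.8284] = 2.7525; exercise value = 0.0000 ≤ continuation, so V_u = 2.7525
Node d (S = 45): continuation = 1/1.02·[0.2667·3.8284 + 0.7333·19.5000] = 15.0205; exercise value = 15.0000 ≤ continuation, so V_d = 15.0205
Node 0 (S = 50): continuation = 1/1.02·[0.2667·2.7525 + 0.7333·15.0205] = 11.5187; exercise value = 10.0000 ≤ continuation, so V_0 = 11.5187

€11.52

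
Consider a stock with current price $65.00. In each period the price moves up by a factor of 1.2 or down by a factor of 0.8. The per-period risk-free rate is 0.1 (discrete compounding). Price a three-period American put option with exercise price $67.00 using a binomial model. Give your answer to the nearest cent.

$4.12

Risk-neutral probability p = (1 + 0.1 − 0.8)/(1.2 − 0.8) = 0.3000/0.4000 = 0.7500
Terminal stock prices: S_uuu = 112.3, S_uud = 74.88, S_udd = 49.92, S_ddd = 33.28
Terminal payoffs (K − S): max(-45.32, 0) = 0, max(-7.88, 0) = 0, max(17.08, 0) = 17.08, max(33.72, 0) = 33.72
Node uu (S = 93.6): continuation = 1/1.1·[0.7500·0.0000 + 0.2500·0.0000] = 0.0000; exercise value = 0.0000 ≤ continuation, so V_uu = 0.0000
Node ud (S = 62.4): continuation = 1/1.1·[0.7500·0.0000 + 0.2500·17.0800] = 3.8818; exercise value = 4.6000 > continuation, so V_ud = 4.6000 (exercise)
Node dd (S = 41.6): continuation = 1/1.1·[0.7500·17.0800 + 0.2500·33.7200] = 19.3091; exercise value = 25.4000 > continuation, so V_dd = 25.4000 (exercise)
Node u (S = 78): continuation = 1/1.1·[0.7500·0.0000 + 0.2500·4.6000] = 1.0455; exercise value = 0.0000 ≤ continuation, so V_u = 1.0455
Node d (S = 52): continuation = 1/1.1·[0.7500·4.6000 + 0.2500·25.4000] = 8.9091; exercise value = 15.0000 > continuation, so V_d = 15.0000 (exercise)
Node 0 (S = 65): continuation = 1/1.1·[0.7500·1.0455 + 0.2500·15.0000] = 4.1219; exercise value = 2.0000 ≤ continuation, so V_0 = 4.1219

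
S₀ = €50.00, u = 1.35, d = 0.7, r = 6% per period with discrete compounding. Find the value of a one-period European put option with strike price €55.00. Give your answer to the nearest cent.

€8.42

Risk-neutral probability p = (1 + 0.06 − 0.7)/(1.35 − 0.7) = 0.3600/0.6500 = 0.5538
Terminal stock prices: S_u = 67.5, S_d = 35
Terminal payoffs (K − S): max(-12.5, 0) = 0, max(20, 0) = 20
Node 0 (S = 50): V_0 = 1/1.06·[0.5538·0.0000 + 0.4462·20.0000] = 8.4180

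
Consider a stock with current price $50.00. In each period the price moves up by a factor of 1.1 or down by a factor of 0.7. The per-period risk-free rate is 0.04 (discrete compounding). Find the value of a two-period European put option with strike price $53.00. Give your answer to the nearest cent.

$4.01

Risk-neutral probability p = (1 + 0.04 − 0.7)/(1.1 − 0.7) = 0.3400/0.4000 = 0.8500
Terminal stock prices: S_uu = 60.5, S_ud = 38.5, S_dd = 24.5
Terminal payoffs (K − S): max(-7.5, 0) = 0, max(14.5, 0) = 14.5, max(28.5, 0) = 28.5
Node u (S = 55): V_u = 1/1.04·[0.8500·0.0000 + 0.1500·14.5000] = 2.0913
Node d (S = 35): V_d = 1/1.04·[0.8500·14.5000 + 0.1500·28.5000] = 15.9615
Node 0 (S = 50): V_0 = 1/1.04·[0.8500·2.0913 + 0.1500·15.9615] = 4.0114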